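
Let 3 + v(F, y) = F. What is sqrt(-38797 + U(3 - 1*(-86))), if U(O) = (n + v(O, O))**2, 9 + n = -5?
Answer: I*sqrt(33613) ≈ 183.34*I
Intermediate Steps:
v(F, y) = -3 + F
n = -14 (n = -9 - 5 = -14)
U(O) = (-17 + O)**2 (U(O) = (-14 + (-3 + O))**2 = (-17 + O)**2)
sqrt(-38797 + U(3 - 1*(-86))) = sqrt(-38797 + (-17 + (3 - 1*(-86)))**2) = sqrt(-38797 + (-17 + (3 + 86))**2) = sqrt(-38797 + (-17 + 89)**2) = sqrt(-38797 + 72**2) = sqrt(-38797 + 5184) = sqrt(-33613) = I*sqrt(33613)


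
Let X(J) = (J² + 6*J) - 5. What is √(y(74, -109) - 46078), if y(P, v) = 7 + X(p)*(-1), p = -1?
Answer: I*√46061 ≈ 214.62*I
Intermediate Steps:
X(J) = -5 + J² + 6*J
y(P, v) = 17 (y(P, v) = 7 + (-5 + (-1)² + 6*(-1))*(-1) = 7 + (-5 + 1 - 6)*(-1) = 7 - 10*(-1) = 7 + 10 = 17)
√(y(74, -109) - 46078) = √(17 - 46078) = √(-46061) = I*√46061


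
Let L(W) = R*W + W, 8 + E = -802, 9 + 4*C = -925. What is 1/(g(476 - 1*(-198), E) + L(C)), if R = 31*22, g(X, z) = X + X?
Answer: -2/316265 ≈ -6.3238e-6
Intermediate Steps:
C = -467/2 (C = -9/4 + (¼)*(-925) = -9/4 - 925/4 = -467/2 ≈ -233.50)
E = -810 (E = -8 - 802 = -810)
g(X, z) = 2*X
R = 682
L(W) = 683*W (L(W) = 682*W + W = 683*W)
1/(g(476 - 1*(-198), E) + L(C)) = 1/(2*(476 - 1*(-198)) + 683*(-467/2)) = 1/(2*(476 + 198) - 318961/2) = 1/(2*674 - 318961/2) = 1/(1348 - 318961/2) = 1/(-316265/2) = -2/316265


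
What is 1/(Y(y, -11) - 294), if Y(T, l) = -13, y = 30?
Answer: -1/307 ≈ -0.0032573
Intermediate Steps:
1/(Y(y, -11) - 294) = 1/(-13 - 294) = 1/(-307) = -1/307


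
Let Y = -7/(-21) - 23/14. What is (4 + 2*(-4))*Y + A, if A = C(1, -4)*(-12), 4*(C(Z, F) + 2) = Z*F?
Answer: 866/21 ≈ 41.238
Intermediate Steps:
C(Z, F) = -2 + F*Z/4 (C(Z, F) = -2 + (Z*F)/4 = -2 + (F*Z)/4 = -2 + F*Z/4)
Y = -55/42 (Y = -7*(-1/21) - 23*1/14 = ⅓ - 23/14 = -55/42 ≈ -1.3095)
A = 36 (A = (-2 + (¼)*(-4)*1)*(-12) = (-2 - 1)*(-12) = -3*(-12) = 36)
(4 + 2*(-4))*Y + A = (4 + 2*(-4))*(-55/42) + 36 = (4 - 8)*(-55/42) + 36 = -4*(-55/42) + 36 = 110/21 + 36 = 866/21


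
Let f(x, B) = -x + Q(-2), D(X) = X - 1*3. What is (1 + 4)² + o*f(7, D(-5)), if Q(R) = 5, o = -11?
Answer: 47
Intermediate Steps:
D(X) = -3 + X (D(X) = X - 3 = -3 + X)
f(x, B) = 5 - x (f(x, B) = -x + 5 = 5 - x)
(1 + 4)² + o*f(7, D(-5)) = (1 + 4)² - 11*(5 - 1*7) = 5² - 11*(5 - 7) = 25 - 11*(-2) = 25 + 22 = 47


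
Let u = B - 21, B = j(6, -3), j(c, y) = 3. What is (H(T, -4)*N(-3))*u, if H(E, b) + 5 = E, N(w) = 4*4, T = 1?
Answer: 1152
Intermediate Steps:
N(w) = 16
H(E, b) = -5 + E
B = 3
u = -18 (u = 3 - 21 = -18)
(H(T, -4)*N(-3))*u = ((-5 + 1)*16)*(-18) = -4*16*(-18) = -64*(-18) = 1152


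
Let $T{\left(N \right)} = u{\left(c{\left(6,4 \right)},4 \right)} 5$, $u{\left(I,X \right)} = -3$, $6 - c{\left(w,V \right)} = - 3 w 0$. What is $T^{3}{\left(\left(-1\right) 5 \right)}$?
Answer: $-3375$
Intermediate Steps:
$c{\left(w,V \right)} = 6$ ($c{\left(w,V \right)} = 6 - - 3 w 0 = 6 - 0 = 6 + 0 = 6$)
$T{\left(N \right)} = -15$ ($T{\left(N \right)} = \left(-3\right) 5 = -15$)
$T^{3}{\left(\left(-1\right) 5 \right)} = \left(-15\right)^{3} = -3375$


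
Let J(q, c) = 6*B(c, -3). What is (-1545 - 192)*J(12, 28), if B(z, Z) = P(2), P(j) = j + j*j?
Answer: -62532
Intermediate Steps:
P(j) = j + j**2
B(z, Z) = 6 (B(z, Z) = 2*(1 + 2) = 2*3 = 6)
J(q, c) = 36 (J(q, c) = 6*6 = 36)
(-1545 - 192)*J(12, 28) = (-1545 - 192)*36 = -1737*36 = -62532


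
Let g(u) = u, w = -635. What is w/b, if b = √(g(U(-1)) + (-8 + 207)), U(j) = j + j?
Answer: -635*√197/197 ≈ -45.242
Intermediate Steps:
U(j) = 2*j
b = √197 (b = √(2*(-1) + (-8 + 207)) = √(-2 + 199) = √197 ≈ 14.036)
w/b = -635*√197/197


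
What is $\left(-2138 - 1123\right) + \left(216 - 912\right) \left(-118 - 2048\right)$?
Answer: $1504275$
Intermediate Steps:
$\left(-2138 - 1123\right) + \left(216 - 912\right) \left(-118 - 2048\right) = -3261 - -1507536 = -3261 + 1507536 = 1504275$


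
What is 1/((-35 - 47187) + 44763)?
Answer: -1/2459 ≈ -0.00040667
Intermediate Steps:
1/((-35 - 47187) + 44763) = 1/(-47222 + 44763) = 1/(-2459) = -1/2459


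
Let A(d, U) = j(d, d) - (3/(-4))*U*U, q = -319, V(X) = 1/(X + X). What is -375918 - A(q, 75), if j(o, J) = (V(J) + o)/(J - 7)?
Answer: -39532042941/103994 ≈ -3.8014e+5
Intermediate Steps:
V(X) = 1/(2*X)
j(o, J) = (o + 1/(2*J))/(-7 + J) (j(o, J) = (1/(2*J) + o)/(J - 7) = (o + 1/(2*J))/(-7 + J))
A(d, U) = 3*U²/4 + (½ + d²)/(d*(-7 + d)) (A(d, U) = (½ + d*d)/(d*(-7 + d)) - (3/(-4))*U*U = (½ + d²)/(d*(-7 + d)) - (3*(-¼))*U*U = (½ + d²)/(d*(-7 + d)) - (-3*U/4)*U = (½ + d²)/(d*(-7 + d)) - (-3)*U²/4 = (½ + d²)/(d*(-7 + d)) + 3*U²/4 = 3*U²/4 + (½ + d²)/(d*(-7 + d)))
-375918 - A(q, 75) = -375918 - (2 + 4*(-319)² + 3*(-319)*75²*(-7 - 319))/(4*(-319)*(-7 - 319)) = -375918 - (-1)*(2 + 4*101761 + 3*(-319)*5625*(-326))/(4*319*(-326)) = -375918 - (-1)*(-1)*(2 + 407044 + 1754898750)/(4*319*326) = -375918 - (-1)*(-1)*1755305796/(4*319*326) = -375918 - 1*438826449/103994 = -375918 - 438826449/103994 = -39532042941/103994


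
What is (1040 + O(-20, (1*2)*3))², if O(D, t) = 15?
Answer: 1113025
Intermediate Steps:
(1040 + O(-20, (1*2)*3))² = (1040 + 15)² = 1055² = 1113025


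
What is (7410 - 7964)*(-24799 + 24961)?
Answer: -89748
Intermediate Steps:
(7410 - 7964)*(-24799 + 24961) = -554*162 = -89748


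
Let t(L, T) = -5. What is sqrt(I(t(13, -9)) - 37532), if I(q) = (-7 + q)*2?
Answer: 2*I*sqrt(9389) ≈ 193.79*I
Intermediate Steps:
I(q) = -14 + 2*q
sqrt(I(t(13, -9)) - 37532) = sqrt((-14 + 2*(-5)) - 37532) = sqrt((-14 - 10) - 37532) = sqrt(-24 - 37532) = sqrt(-37556) = 2*I*sqrt(9389)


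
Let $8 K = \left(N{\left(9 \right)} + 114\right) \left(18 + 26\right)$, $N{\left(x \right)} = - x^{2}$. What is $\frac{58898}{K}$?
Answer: $\frac{117796}{363} \approx 324.51$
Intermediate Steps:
$K = \frac{363}{2}$ ($K = \frac{\left(- 9^{2} + 114\right) \left(18 + 26\right)}{8} = \frac{\left(\left(-1\right) 81 + 114\right) 44}{8} = \frac{\left(-81 + 114\right) 44}{8} = \frac{33 \cdot 44}{8} = \frac{1}{8} \cdot 1452 = \frac{363}{2} \approx 181.5$)
$\frac{58898}{K} = \frac{58898}{\frac{363}{2}} = 58898 \cdot \frac{2}{363} = \frac{117796}{363}$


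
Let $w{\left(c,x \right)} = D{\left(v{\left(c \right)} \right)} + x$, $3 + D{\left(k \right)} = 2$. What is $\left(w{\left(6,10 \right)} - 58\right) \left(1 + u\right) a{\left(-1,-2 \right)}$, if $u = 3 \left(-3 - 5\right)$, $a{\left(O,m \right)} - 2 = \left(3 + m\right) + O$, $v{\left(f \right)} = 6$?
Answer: $2254$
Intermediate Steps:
$D{\left(k \right)} = -1$ ($D{\left(k \right)} = -3 + 2 = -1$)
$w{\left(c,x \right)} = -1 + x$
$a{\left(O,m \right)} = 5 + O + m$ ($a{\left(O,m \right)} = 2 + \left(\left(3 + m\right) + O\right) = 2 + \left(3 + O + m\right) = 5 + O + m$)
$u = -24$ ($u = 3 \left(-8\right) = -24$)
$\left(w{\left(6,10 \right)} - 58\right) \left(1 + u\right) a{\left(-1,-2 \right)} = \left(\left(-1 + 10\right) - 58\right) \left(1 - 24\right) \left(5 - 1 - 2\right) = \left(9 - 58\right) \left(\left(-23\right) 2\right) = \left(-49\right) \left(-46\right) = 2254$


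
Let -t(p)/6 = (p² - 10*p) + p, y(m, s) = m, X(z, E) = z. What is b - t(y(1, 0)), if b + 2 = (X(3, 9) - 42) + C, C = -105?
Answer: -194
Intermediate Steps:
t(p) = -6*p² + 54*p (t(p) = -6*((p² - 10*p) + p) = -6*(p² - 9*p) = -6*p² + 54*p)
b = -146 (b = -2 + ((3 - 42) - 105) = -2 + (-39 - 105) = -2 - 144 = -146)
b - t(y(1, 0)) = -146 - 6*(9 - 1*1) = -146 - 6*(9 - 1) = -146 - 6*8 = -146 - 1*48 = -146 - 48 = -194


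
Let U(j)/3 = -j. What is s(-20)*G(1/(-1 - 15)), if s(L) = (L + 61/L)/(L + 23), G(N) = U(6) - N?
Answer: 132307/960 ≈ 137.82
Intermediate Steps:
U(j) = -3*j (U(j) = 3*(-j) = -3*j)
G(N) = -18 - N (G(N) = -3*6 - N = -18 - N)
s(L) = (L + 61/L)/(23 + L)
s(-20)*G(1/(-1 - 15)) = ((61 + (-20)²)/((-20)*(23 - 20)))*(-18 - 1/(-1 - 15)) = (-1/20*(61 + 400)/3)*(-18 - 1/(-16)) = (-1/20*⅓*461)*(-18 - 1*(-1/16)) = -461*(-18 + 1/16)/60 = -461/60*(-287/16) = 132307/960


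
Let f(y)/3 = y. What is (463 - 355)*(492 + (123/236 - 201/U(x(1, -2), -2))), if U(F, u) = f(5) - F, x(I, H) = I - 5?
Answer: 58347783/1121 ≈ 52050.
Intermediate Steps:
f(y) = 3*y
x(I, H) = -5 + I
U(F, u) = 15 - F (U(F, u) = 3*5 - F = 15 - F)
(463 - 355)*(492 + (123/236 - 201/U(x(1, -2), -2))) = (463 - 355)*(492 + (123/236 - 201/(15 - (-5 + 1)))) = 108*(492 + (123*(1/236) - 201/(15 - 1*(-4)))) = 108*(492 + (123/236 - 201/(15 + 4))) = 108*(492 + (123/236 - 201/19)) = 108*(492 - 45099/4484) = 108*(2161029/4484) = 58347783/1121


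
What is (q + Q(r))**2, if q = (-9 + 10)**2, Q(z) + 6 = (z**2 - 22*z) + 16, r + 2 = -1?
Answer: 7396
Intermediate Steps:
r = -3 (r = -2 - 1 = -3)
Q(z) = 10 + z**2 - 22*z (Q(z) = -6 + ((z**2 - 22*z) + 16) = -6 + (16 + z**2 - 22*z) = 10 + z**2 - 22*z)
q = 1 (q = 1**2 = 1)
(q + Q(r))**2 = (1 + (10 + (-3)**2 - 22*(-3)))**2 = (1 + (10 + 9 + 66))**2 = (1 + 85)**2 = 86**2 = 7396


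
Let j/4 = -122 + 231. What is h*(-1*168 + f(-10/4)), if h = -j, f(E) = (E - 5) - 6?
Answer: 79134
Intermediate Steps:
j = 436 (j = 4*(-122 + 231) = 4*109 = 436)
f(E) = -11 + E (f(E) = (-5 + E) - 6 = -11 + E)
h = -436 (h = -1*436 = -436)
h*(-1*168 + f(-10/4)) = -436*(-1*168 + (-11 - 10/4)) = -436*(-168 + (-11 - 10*1/4)) = -436*(-168 + (-11 - 5/2)) = -436*(-168 - 27/2) = -436*(-363/2) = 79134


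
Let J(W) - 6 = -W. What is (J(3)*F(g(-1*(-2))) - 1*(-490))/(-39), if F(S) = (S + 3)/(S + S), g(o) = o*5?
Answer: -9839/780 ≈ -12.614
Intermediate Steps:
g(o) = 5*o
F(S) = (3 + S)/(2*S) (F(S) = (3 + S)/((2*S)) = (3 + S)*(1/(2*S)) = (3 + S)/(2*S))
J(W) = 6 - W
(J(3)*F(g(-1*(-2))) - 1*(-490))/(-39) = ((6 - 1*3)*((3 + 5*(-1*(-2)))/(2*((5*(-1*(-2)))))) - 1*(-490))/(-39) = ((6 - 3)*((3 + 5*2)/(2*((5*2)))) + 490)*(-1/39) = (3*((½)*(3 + 10)/10) + 490)*(-1/39) = (3*((½)*(⅒)*13) + 490)*(-1/39) = (3*(13/20) + 490)*(-1/39) = (39/20 + 490)*(-1/39) = (9839/20)*(-1/39) = -9839/780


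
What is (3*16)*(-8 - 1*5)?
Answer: -624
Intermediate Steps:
(3*16)*(-8 - 1*5) = 48*(-8 - 5) = 48*(-13) = -624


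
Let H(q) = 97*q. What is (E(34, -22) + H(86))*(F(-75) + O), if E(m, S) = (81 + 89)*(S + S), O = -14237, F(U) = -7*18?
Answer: -12380906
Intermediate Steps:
F(U) = -126
E(m, S) = 340*S (E(m, S) = 170*(2*S) = 340*S)
(E(34, -22) + H(86))*(F(-75) + O) = (340*(-22) + 97*86)*(-126 - 14237) = (-7480 + 8342)*(-14363) = 862*(-14363) = -12380906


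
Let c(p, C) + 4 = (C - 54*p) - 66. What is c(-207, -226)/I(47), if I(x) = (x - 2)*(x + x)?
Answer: 5441/2115 ≈ 2.5726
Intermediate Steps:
c(p, C) = -70 + C - 54*p (c(p, C) = -4 + ((C - 54*p) - 66) = -4 + (-66 + C - 54*p) = -70 + C - 54*p)
I(x) = 2*x*(-2 + x) (I(x) = (-2 + x)*(2*x) = 2*x*(-2 + x))
c(-207, -226)/I(47) = (-70 - 226 - 54*(-207))/((2*47*(-2 + 47))) = (-70 - 226 + 11178)/((2*47*45)) = 10882/4230 = 10882*(1/4230) = 5441/2115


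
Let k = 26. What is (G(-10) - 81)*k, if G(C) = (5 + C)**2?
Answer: -1456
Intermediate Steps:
(G(-10) - 81)*k = ((5 - 10)**2 - 81)*26 = ((-5)**2 - 81)*26 = (25 - 81)*26 = -56*26 = -1456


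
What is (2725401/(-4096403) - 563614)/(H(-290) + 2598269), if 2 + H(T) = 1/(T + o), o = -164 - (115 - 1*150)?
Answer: -967384185648217/4459646915282416 ≈ -0.21692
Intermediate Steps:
o = -129 (o = -164 - (115 - 150) = -164 - 1*(-35) = -164 + 35 = -129)
H(T) = -2 + 1/(-129 + T) (H(T) = -2 + 1/(T - 129) = -2 + 1/(-129 + T))
(2725401/(-4096403) - 563614)/(H(-290) + 2598269) = (2725401/(-4096403) - 563614)/((259 - 2*(-290))/(-129 - 290) + 2598269) = (2725401*(-1/4096403) - 563614)/((259 + 580)/(-419) + 2598269) = (-2725401/4096403 - 563614)/(-1/419*839 + 2598269) = -2308792805843/(4096403*(-839/419 + 2598269)) = -2308792805843/(4096403*1088673872/419) = -2308792805843/4096403*419/1088673872 = -967384185648217/4459646915282416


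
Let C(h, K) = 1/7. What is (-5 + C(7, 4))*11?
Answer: -374/7 ≈ -53.429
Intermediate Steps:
C(h, K) = ⅐
(-5 + C(7, 4))*11 = (-5 + ⅐)*11 = -34/7*11 = -374/7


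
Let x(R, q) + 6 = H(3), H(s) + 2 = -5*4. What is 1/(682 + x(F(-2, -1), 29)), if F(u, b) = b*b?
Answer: 1/654 ≈ 0.0015291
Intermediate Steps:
H(s) = -22 (H(s) = -2 - 5*4 = -2 - 20 = -22)
F(u, b) = b²
x(R, q) = -28 (x(R, q) = -6 - 22 = -28)
1/(682 + x(F(-2, -1), 29)) = 1/(682 - 28) = 1/654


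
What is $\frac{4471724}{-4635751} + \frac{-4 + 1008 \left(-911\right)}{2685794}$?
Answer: $- \frac{8133551273074}{6225336110647} \approx -1.3065$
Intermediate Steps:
$\frac{4471724}{-4635751} + \frac{-4 + 1008 \left(-911\right)}{2685794} = 4471724 \left(- \frac{1}{4635751}\right) + \left(-4 - 918288\right) \frac{1}{2685794} = - \frac{4471724}{4635751} - \frac{459146}{1342897} = - \frac{8133551273074}{6225336110647}$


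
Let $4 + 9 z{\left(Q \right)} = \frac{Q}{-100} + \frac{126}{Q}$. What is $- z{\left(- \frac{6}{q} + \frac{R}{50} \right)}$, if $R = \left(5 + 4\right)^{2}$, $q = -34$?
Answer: $- \frac{2860662757}{389385000} \approx -7.3466$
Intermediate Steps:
$R = 81$ ($R = 9^{2} = 81$)
$z{\left(Q \right)} = - \frac{4}{9} + \frac{14}{Q} - \frac{Q}{900}$ ($z{\left(Q \right)} = - \frac{4}{9} + \frac{\frac{Q}{-100} + \frac{126}{Q}}{9} = - \frac{4}{9} + \frac{Q \left(- \frac{1}{100}\right) + \frac{126}{Q}}{9} = - \frac{4}{9} + \frac{- \frac{Q}{100} + \frac{126}{Q}}{9} = - \frac{4}{9} + \frac{\frac{126}{Q} - \frac{Q}{100}}{9} = - \frac{4}{9} - \left(- \frac{14}{Q} + \frac{Q}{900}\right) = - \frac{4}{9} + \frac{14}{Q} - \frac{Q}{900}$)
$- z{\left(- \frac{6}{q} + \frac{R}{50} \right)} = - \frac{12600 - \left(- \frac{6}{-34} + \frac{81}{50}\right) \left(400 + \left(- \frac{6}{-34} + \frac{81}{50}\right)\right)}{900 \left(- \frac{6}{-34} + \frac{81}{50}\right)} = - \frac{12600 - \left(\left(-6\right) \left(- \frac{1}{34}\right) + 81 \cdot \frac{1}{50}\right) \left(400 + \left(\left(-6\right) \left(- \frac{1}{34}\right) + 81 \cdot \frac{1}{50}\right)\right)}{900 \left(\left(-6\right) \left(- \frac{1}{34}\right) + 81 \cdot \frac{1}{50}\right)} = - \frac{12600 - \left(\frac{3}{17} + \frac{81}{50}\right) \left(400 + \left(\frac{3}{17} + \frac{81}{50}\right)\right)}{900 \left(\frac{3}{17} + \frac{81}{50}\right)} = - \frac{12600 - \frac{1527 \left(400 + \frac{1527}{850}\right)}{850}}{900 \cdot \frac{1527}{850}} = - \frac{850 \left(12600 - \frac{1527}{850} \cdot \frac{341527}{850}\right)}{900 \cdot 1527} = - \frac{850 \left(12600 - \frac{521511729}{722500}\right)}{900 \cdot 1527} = - \frac{850 \cdot 8581988271}{900 \cdot 1527 \cdot 722500} = \left(-1\right) \frac{2860662757}{389385000} = - \frac{2860662757}{389385000}$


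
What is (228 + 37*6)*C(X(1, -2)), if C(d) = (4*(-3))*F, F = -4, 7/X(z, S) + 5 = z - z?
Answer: 21600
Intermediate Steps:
X(z, S) = -7/5 (X(z, S) = 7/(-5 + (z - z)) = 7/(-5 + 0) = 7/(-5) = 7*(-⅕) = -7/5)
C(d) = 48 (C(d) = (4*(-3))*(-4) = -12*(-4) = 48)
(228 + 37*6)*C(X(1, -2)) = (228 + 37*6)*48 = (228 + 222)*48 = 450*48 = 21600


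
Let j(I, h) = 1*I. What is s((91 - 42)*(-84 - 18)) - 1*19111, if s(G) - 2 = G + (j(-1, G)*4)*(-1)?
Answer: -24103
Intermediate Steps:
j(I, h) = I
s(G) = 6 + G (s(G) = 2 + (G - 1*4*(-1)) = 2 + (G - 4*(-1)) = 2 + (G + 4) = 2 + (4 + G) = 6 + G)
s((91 - 42)*(-84 - 18)) - 1*19111 = (6 + (91 - 42)*(-84 - 18)) - 1*19111 = (6 + 49*(-102)) - 19111 = (6 - 4998) - 19111 = -4992 - 19111 = -24103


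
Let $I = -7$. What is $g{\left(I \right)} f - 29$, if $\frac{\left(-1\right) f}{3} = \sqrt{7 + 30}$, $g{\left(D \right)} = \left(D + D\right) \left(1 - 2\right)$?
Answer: $-29 - 42 \sqrt{37} \approx -284.48$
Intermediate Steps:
$g{\left(D \right)} = - 2 D$ ($g{\left(D \right)} = 2 D \left(-1\right) = - 2 D$)
$f = - 3 \sqrt{37}$ ($f = - 3 \sqrt{7 + 30} = - 3 \sqrt{37} \approx -18.248$)
$g{\left(I \right)} f - 29 = \left(-2\right) \left(-7\right) \left(- 3 \sqrt{37}\right) - 29 = 14 \left(- 3 \sqrt{37}\right) - 29 = - 42 \sqrt{37} - 29 = -29 - 42 \sqrt{37}$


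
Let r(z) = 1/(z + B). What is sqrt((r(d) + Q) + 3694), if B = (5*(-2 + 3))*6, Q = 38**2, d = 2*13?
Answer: sqrt(4028206)/28 ≈ 71.680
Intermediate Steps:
d = 26
Q = 1444
B = 30 (B = (5*1)*6 = 5*6 = 30)
r(z) = 1/(30 + z) (r(z) = 1/(z + 30) = 1/(30 + z))
sqrt((r(d) + Q) + 3694) = sqrt((1/(30 + 26) + 1444) + 3694) = sqrt((1/56 + 1444) + 3694) = sqrt(80865/56 + 3694) = sqrt(287729/56) = sqrt(4028206)/28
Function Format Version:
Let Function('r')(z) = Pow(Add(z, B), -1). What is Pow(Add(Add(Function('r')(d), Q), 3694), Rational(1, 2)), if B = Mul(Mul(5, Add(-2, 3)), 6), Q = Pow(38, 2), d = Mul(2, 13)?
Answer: Mul(Rational(1, 28), Pow(4028206, Rational(1, 2))) ≈ 71.680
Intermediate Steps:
d = 26
Q = 1444
B = 30 (B = Mul(Mul(5, 1), 6) = Mul(5, 6) = 30)
Function('r')(z) = Pow(Add(30, z), -1) (Function('r')(z) = Pow(Add(z, 30), -1) = Pow(Add(30, z), -1))
Pow(Add(Add(Function('r')(d), Q), 3694), Rational(1, 2)) = Pow(Add(Add(Pow(Add(30, 26), -1), 1444), 3694), Rational(1, 2)) = Pow(Add(Add(Pow(56, -1), 1444), 3694), Rational(1, 2)) = Pow(Add(Add(Rational(1, 56), 1444), 3694), Rational(1, 2)) = Pow(Add(Rational(80865, 56), 3694), Rational(1, 2)) = Pow(Rational(287729, 56), Rational(1, 2)) = Mul(Rational(1, 28), Pow(4028206, Rational(1, 2)))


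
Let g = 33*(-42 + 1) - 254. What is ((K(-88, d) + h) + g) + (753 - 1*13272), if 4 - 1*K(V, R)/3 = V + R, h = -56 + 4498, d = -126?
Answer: -9030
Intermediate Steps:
h = 4442
g = -1607 (g = 33*(-41) - 254 = -1353 - 254 = -1607)
K(V, R) = 12 - 3*R - 3*V (K(V, R) = 12 - 3*(V + R) = 12 - 3*(R + V) = 12 + (-3*R - 3*V) = 12 - 3*R - 3*V)
((K(-88, d) + h) + g) + (753 - 1*13272) = (((12 - 3*(-126) - 3*(-88)) + 4442) - 1607) + (753 - 1*13272) = (((12 + 378 + 264) + 4442) - 1607) + (753 - 13272) = ((654 + 4442) - 1607) - 12519 = (5096 - 1607) - 12519 = 3489 - 12519 = -9030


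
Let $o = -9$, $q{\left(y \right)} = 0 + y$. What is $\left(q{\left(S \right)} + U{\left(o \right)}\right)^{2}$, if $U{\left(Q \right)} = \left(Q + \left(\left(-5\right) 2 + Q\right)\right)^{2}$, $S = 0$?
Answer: $614656$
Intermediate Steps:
$q{\left(y \right)} = y$
$U{\left(Q \right)} = \left(-10 + 2 Q\right)^{2}$ ($U{\left(Q \right)} = \left(Q + \left(-10 + Q\right)\right)^{2} = \left(-10 + 2 Q\right)^{2}$)
$\left(q{\left(S \right)} + U{\left(o \right)}\right)^{2} = \left(0 + 4 \left(-5 - 9\right)^{2}\right)^{2} = \left(0 + 4 \left(-14\right)^{2}\right)^{2} = \left(0 + 4 \cdot 196\right)^{2} = \left(0 + 784\right)^{2} = 784^{2} = 614656$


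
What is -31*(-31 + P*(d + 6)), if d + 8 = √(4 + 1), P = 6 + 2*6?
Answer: 2077 - 558*√5 ≈ 829.27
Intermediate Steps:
P = 18 (P = 6 + 12 = 18)
d = -8 + √5 (d = -8 + √(4 + 1) = -8 + √5 ≈ -5.7639)
-31*(-31 + P*(d + 6)) = -31*(-31 + 18*((-8 + √5) + 6)) = -31*(-31 + 18*(-2 + √5)) = -31*(-31 + (-36 + 18*√5)) = -31*(-67 + 18*√5) = 2077 - 558*√5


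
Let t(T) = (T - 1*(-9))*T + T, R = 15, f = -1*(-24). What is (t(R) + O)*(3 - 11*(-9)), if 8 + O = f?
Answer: 39882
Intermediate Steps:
f = 24
O = 16 (O = -8 + 24 = 16)
t(T) = T + T*(9 + T) (t(T) = (T + 9)*T + T = (9 + T)*T + T = T*(9 + T) + T = T + T*(9 + T))
(t(R) + O)*(3 - 11*(-9)) = (15*(10 + 15) + 16)*(3 - 11*(-9)) = (15*25 + 16)*(3 + 99) = (375 + 16)*102 = 391*102 = 39882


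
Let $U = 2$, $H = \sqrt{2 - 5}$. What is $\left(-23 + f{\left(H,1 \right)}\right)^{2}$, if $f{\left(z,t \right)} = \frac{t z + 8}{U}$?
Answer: $\frac{\left(38 - i \sqrt{3}\right)^{2}}{4} \approx 360.25 - 32.909 i$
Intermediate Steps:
$H = i \sqrt{3}$ ($H = \sqrt{-3} = i \sqrt{3} \approx 1.732 i$)
$f{\left(z,t \right)} = 4 + \frac{t z}{2}$ ($f{\left(z,t \right)} = \frac{t z + 8}{2} = \left(8 + t z\right) \frac{1}{2} = 4 + \frac{t z}{2}$)
$\left(-23 + f{\left(H,1 \right)}\right)^{2} = \left(-23 + \left(4 + \frac{1}{2} \cdot 1 i \sqrt{3}\right)\right)^{2} = \left(-23 + \left(4 + \frac{i \sqrt{3}}{2}\right)\right)^{2} = \left(-19 + \frac{i \sqrt{3}}{2}\right)^{2}$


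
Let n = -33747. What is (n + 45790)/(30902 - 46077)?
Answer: -12043/15175 ≈ -0.79361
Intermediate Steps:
(n + 45790)/(30902 - 46077) = (-33747 + 45790)/(30902 - 46077) = 12043/(-15175) = 12043*(-1/15175) = -12043/15175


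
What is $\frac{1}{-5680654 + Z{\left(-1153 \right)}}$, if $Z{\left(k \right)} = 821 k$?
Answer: $- \frac{1}{6627267} \approx -1.5089 \cdot 10^{-7}$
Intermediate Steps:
$\frac{1}{-5680654 + Z{\left(-1153 \right)}} = \frac{1}{-5680654 + 821 \left(-1153\right)} = \frac{1}{-5680654 - 946613} = \frac{1}{-6627267} = - \frac{1}{6627267}$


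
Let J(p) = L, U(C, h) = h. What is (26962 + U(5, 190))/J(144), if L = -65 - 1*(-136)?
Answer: 27152/71 ≈ 382.42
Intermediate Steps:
L = 71 (L = -65 + 136 = 71)
J(p) = 71
(26962 + U(5, 190))/J(144) = (26962 + 190)/71 = 27152*(1/71) = 27152/71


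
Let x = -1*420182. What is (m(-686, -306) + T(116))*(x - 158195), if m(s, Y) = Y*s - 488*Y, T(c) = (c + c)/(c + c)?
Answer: -207779045365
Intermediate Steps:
T(c) = 1 (T(c) = (2*c)/((2*c)) = (2*c)*(1/(2*c)) = 1)
x = -420182
m(s, Y) = -488*Y + Y*s
(m(-686, -306) + T(116))*(x - 158195) = (-306*(-488 - 686) + 1)*(-420182 - 158195) = (-306*(-1174) + 1)*(-578377) = (359244 + 1)*(-578377) = 359245*(-578377) = -207779045365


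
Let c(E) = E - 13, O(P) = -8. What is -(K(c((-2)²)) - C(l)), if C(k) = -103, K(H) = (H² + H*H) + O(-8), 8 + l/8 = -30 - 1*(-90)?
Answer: -257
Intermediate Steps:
c(E) = -13 + E
l = 416 (l = -64 + 8*(-30 - 1*(-90)) = -64 + 8*(-30 + 90) = -64 + 8*60 = -64 + 480 = 416)
K(H) = -8 + 2*H² (K(H) = (H² + H*H) - 8 = (H² + H²) - 8 = 2*H² - 8 = -8 + 2*H²)
-(K(c((-2)²)) - C(l)) = -((-8 + 2*(-13 + (-2)²)²) - 1*(-103)) = -((-8 + 2*(-13 + 4)²) + 103) = -((-8 + 2*(-9)²) + 103) = -((-8 + 2*81) + 103) = -((-8 + 162) + 103) = -(154 + 103) = -1*257 = -257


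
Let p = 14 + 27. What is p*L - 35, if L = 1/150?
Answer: -5209/150 ≈ -34.727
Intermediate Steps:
p = 41
L = 1/150 ≈ 0.0066667
p*L - 35 = 41*(1/150) - 35 = 41/150 - 35 = -5209/150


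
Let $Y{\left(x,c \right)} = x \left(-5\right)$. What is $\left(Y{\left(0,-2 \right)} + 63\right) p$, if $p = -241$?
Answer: $-15183$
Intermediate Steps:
$Y{\left(x,c \right)} = - 5 x$
$\left(Y{\left(0,-2 \right)} + 63\right) p = \left(\left(-5\right) 0 + 63\right) \left(-241\right) = \left(0 + 63\right) \left(-241\right) = 63 \left(-241\right) = -15183$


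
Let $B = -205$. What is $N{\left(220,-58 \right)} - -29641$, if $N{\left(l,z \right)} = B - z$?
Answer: $29494$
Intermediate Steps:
$N{\left(l,z \right)} = -205 - z$
$N{\left(220,-58 \right)} - -29641 = \left(-205 - -58\right) - -29641 = \left(-205 + 58\right) + 29641 = -147 + 29641 = 29494$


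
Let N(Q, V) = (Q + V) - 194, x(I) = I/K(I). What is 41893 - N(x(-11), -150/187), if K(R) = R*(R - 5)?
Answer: 125926891/2992 ≈ 42088.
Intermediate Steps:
K(R) = R*(-5 + R)
x(I) = 1/(-5 + I) (x(I) = I/((I*(-5 + I))) = I*(1/(I*(-5 + I))) = 1/(-5 + I))
N(Q, V) = -194 + Q + V
41893 - N(x(-11), -150/187) = 41893 - (-194 + 1/(-5 - 11) - 150/187) = 41893 - (-194 + 1/(-16) - 150*1/187) = 41893 - (-194 - 1/16 - 150/187) = 41893 - 1*(-583035/2992) = 41893 + 583035/2992 = 125926891/2992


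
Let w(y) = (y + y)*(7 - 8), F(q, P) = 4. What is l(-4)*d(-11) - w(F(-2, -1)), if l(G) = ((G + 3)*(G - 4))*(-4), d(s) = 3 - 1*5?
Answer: 72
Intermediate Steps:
d(s) = -2 (d(s) = 3 - 5 = -2)
w(y) = -2*y (w(y) = (2*y)*(-1) = -2*y)
l(G) = -4*(-4 + G)*(3 + G) (l(G) = ((3 + G)*(-4 + G))*(-4) = ((-4 + G)*(3 + G))*(-4) = -4*(-4 + G)*(3 + G))
l(-4)*d(-11) - w(F(-2, -1)) = (48 - 4*(-4)² + 4*(-4))*(-2) - (-2)*4 = (48 - 4*16 - 16)*(-2) - 1*(-8) = (48 - 64 - 16)*(-2) + 8 = -32*(-2) + 8 = 64 + 8 = 72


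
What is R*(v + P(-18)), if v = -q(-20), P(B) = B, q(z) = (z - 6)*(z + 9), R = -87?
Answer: 26448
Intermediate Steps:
q(z) = (-6 + z)*(9 + z)
v = -286 (v = -(-54 + (-20)² + 3*(-20)) = -(-54 + 400 - 60) = -1*286 = -286)
R*(v + P(-18)) = -87*(-286 - 18) = -87*(-304) = 26448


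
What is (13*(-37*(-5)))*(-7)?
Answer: -16835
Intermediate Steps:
(13*(-37*(-5)))*(-7) = (13*185)*(-7) = 2405*(-7) = -16835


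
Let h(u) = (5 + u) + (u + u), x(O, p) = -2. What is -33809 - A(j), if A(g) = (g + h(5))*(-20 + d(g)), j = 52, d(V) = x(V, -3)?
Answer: -32225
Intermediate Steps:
d(V) = -2
h(u) = 5 + 3*u (h(u) = (5 + u) + 2*u = 5 + 3*u)
A(g) = -440 - 22*g (A(g) = (g + (5 + 3*5))*(-20 - 2) = (g + (5 + 15))*(-22) = (g + 20)*(-22) = (20 + g)*(-22) = -440 - 22*g)
-33809 - A(j) = -33809 - (-440 - 22*52) = -33809 - (-440 - 1144) = -33809 - 1*(-1584) = -33809 + 1584 = -32225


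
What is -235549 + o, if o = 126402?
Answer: -109147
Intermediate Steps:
-235549 + o = -235549 + 126402 = -109147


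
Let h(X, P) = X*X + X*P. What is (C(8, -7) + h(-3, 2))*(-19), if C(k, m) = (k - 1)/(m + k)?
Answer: -190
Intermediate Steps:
C(k, m) = (-1 + k)/(k + m)
h(X, P) = X² + P*X
(C(8, -7) + h(-3, 2))*(-19) = ((-1 + 8)/(8 - 7) - 3*(2 - 3))*(-19) = (7/1 - 3*(-1))*(-19) = (1*7 + 3)*(-19) = (7 + 3)*(-19) = 10*(-19) = -190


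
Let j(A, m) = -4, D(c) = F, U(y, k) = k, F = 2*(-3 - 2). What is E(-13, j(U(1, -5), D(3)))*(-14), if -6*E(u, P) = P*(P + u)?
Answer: 476/3 ≈ 158.67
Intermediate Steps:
F = -10 (F = 2*(-5) = -10)
D(c) = -10
E(u, P) = -P*(P + u)/6
E(-13, j(U(1, -5), D(3)))*(-14) = -1/6*(-4)*(-4 - 13)*(-14) = -1/6*(-4)*(-17)*(-14) = -34/3*(-14) = 476/3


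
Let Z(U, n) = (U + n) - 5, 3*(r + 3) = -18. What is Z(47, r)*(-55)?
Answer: -1815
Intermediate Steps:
r = -9 (r = -3 + (⅓)*(-18) = -3 - 6 = -9)
Z(U, n) = -5 + U + n
Z(47, r)*(-55) = (-5 + 47 - 9)*(-55) = 33*(-55) = -1815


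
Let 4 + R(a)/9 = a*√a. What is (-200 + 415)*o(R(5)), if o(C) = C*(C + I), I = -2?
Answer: 2470995 - 715950*√5 ≈ 8.7008e+5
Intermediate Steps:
R(a) = -36 + 9*a^(3/2) (R(a) = -36 + 9*(a*√a) = -36 + 9*a^(3/2))
o(C) = C*(-2 + C) (o(C) = C*(C - 2) = C*(-2 + C))
(-200 + 415)*o(R(5)) = (-200 + 415)*((-36 + 9*5^(3/2))*(-2 + (-36 + 9*5^(3/2)))) = 215*((-36 + 9*(5*√5))*(-2 + (-36 + 9*(5*√5)))) = 215*((-36 + 45*√5)*(-2 + (-36 + 45*√5))) = 215*((-36 + 45*√5)*(-38 + 45*√5)) = 215*((-38 + 45*√5)*(-36 + 45*√5)) = 215*(-38 + 45*√5)*(-36 + 45*√5)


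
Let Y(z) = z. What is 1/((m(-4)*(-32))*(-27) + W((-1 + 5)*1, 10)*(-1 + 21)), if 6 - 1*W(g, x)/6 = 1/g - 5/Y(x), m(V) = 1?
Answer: 1/1614 ≈ 0.00061958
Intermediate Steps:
W(g, x) = 36 - 6/g + 30/x (W(g, x) = 36 - 6*(1/g - 5/x) = 36 + (-6/g + 30/x) = 36 - 6/g + 30/x)
1/((m(-4)*(-32))*(-27) + W((-1 + 5)*1, 10)*(-1 + 21)) = 1/((1*(-32))*(-27) + (36 - 6/(-1 + 5) + 30/10)*(-1 + 21)) = 1/(-32*(-27) + (36 - 6/(4*1) + 30*(1/10))*20) = 1/(864 + (36 - 6/4 + 3)*20) = 1/(864 + (36 - 6*1/4 + 3)*20) = 1/(864 + (36 - 3/2 + 3)*20) = 1/(864 + (75/2)*20) = 1/(864 + 750) = 1/1614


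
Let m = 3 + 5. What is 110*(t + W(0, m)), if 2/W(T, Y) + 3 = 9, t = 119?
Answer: 39380/3 ≈ 13127.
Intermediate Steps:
m = 8
W(T, Y) = 1/3 (W(T, Y) = 2/(-3 + 9) = 2/6 = 2*(1/6) = 1/3)
110*(t + W(0, m)) = 110*(119 + 1/3) = 110*(358/3) = 39380/3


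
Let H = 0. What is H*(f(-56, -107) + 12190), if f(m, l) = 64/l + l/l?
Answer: 0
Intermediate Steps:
f(m, l) = 1 + 64/l (f(m, l) = 64/l + 1 = 1 + 64/l)
H*(f(-56, -107) + 12190) = 0*((64 - 107)/(-107) + 12190) = 0*(-1/107*(-43) + 12190) = 0*(43/107 + 12190) = 0*(1304373/107) = 0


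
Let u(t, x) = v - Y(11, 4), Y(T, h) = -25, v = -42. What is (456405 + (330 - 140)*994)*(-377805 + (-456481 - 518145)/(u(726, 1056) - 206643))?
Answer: -5037984349949861/20666 ≈ -2.4378e+11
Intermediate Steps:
u(t, x) = -17 (u(t, x) = -42 - 1*(-25) = -42 + 25 = -17)
(456405 + (330 - 140)*994)*(-377805 + (-456481 - 518145)/(u(726, 1056) - 206643)) = (456405 + (330 - 140)*994)*(-377805 + (-456481 - 518145)/(-17 - 206643)) = (456405 + 190*994)*(-377805 - 974626/(-206660)) = (456405 + 188860)*(-377805 - 974626*(-1/206660)) = 645265*(-377805 + 487313/103330) = 645265*(-39038103337/103330) = -5037984349949861/20666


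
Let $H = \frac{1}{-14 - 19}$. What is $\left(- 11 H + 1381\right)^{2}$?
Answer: $\frac{17172736}{9} \approx 1.9081 \cdot 10^{6}$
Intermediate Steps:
$H = - \frac{1}{33}$ ($H = \frac{1}{-33} = - \frac{1}{33} \approx -0.030303$)
$\left(- 11 H + 1381\right)^{2} = \left(\left(-11\right) \left(- \frac{1}{33}\right) + 1381\right)^{2} = \left(\frac{1}{3} + 1381\right)^{2} = \left(\frac{4144}{3}\right)^{2} = \frac{17172736}{9}$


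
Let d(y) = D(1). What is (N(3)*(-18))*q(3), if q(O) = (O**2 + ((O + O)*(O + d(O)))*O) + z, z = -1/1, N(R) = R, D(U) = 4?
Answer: -7236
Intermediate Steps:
d(y) = 4
z = -1 (z = -1*1 = -1)
q(O) = -1 + O**2 + 2*O**2*(4 + O) (q(O) = (O**2 + ((O + O)*(O + 4))*O) - 1 = (O**2 + ((2*O)*(4 + O))*O) - 1 = (O**2 + (2*O*(4 + O))*O) - 1 = (O**2 + 2*O**2*(4 + O)) - 1 = -1 + O**2 + 2*O**2*(4 + O))
(N(3)*(-18))*q(3) = (3*(-18))*(-1 + 2*3**3 + 9*3**2) = -54*(-1 + 2*27 + 9*9) = -54*(-1 + 54 + 81) = -54*134 = -7236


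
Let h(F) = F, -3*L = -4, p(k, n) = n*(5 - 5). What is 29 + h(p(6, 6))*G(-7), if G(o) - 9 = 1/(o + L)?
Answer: 29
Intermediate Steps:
p(k, n) = 0 (p(k, n) = n*0 = 0)
L = 4/3 (L = -⅓*(-4) = 4/3 ≈ 1.3333)
G(o) = 9 + 1/(4/3 + o) (G(o) = 9 + 1/(o + 4/3) = 9 + 1/(4/3 + o))
29 + h(p(6, 6))*G(-7) = 29 + 0*(3*(13 + 9*(-7))/(4 + 3*(-7))) = 29 + 0*(3*(13 - 63)/(4 - 21)) = 29 + 0*(3*(-50)/(-17)) = 29 + 0*(3*(-1/17)*(-50)) = 29 + 0*(150/17) = 29 + 0 = 29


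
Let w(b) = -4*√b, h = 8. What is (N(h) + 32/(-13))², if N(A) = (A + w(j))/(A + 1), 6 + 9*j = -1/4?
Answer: 287804/123201 + 3680*I/3159 ≈ 2.3361 + 1.1649*I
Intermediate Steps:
j = -25/36 (j = -⅔ + (-1/4)/9 = -⅔ + (-1*¼)/9 = -⅔ + (⅑)*(-¼) = -⅔ - 1/36 = -25/36 ≈ -0.69444)
N(A) = (A - 10*I/3)/(1 + A) (N(A) = (A - 10*I/3)/(A + 1) = (A - 10*I/3)/(1 + A))
(N(h) + 32/(-13))² = ((8 - 10*I/3)/(1 + 8) + 32/(-13))² = ((8 - 10*I/3)/9 + 32*(-1/13))² = ((8 - 10*I/3)/9 - 32/13)² = ((8/9 - 10*I/27) - 32/13)² = (-184/117 - 10*I/27)²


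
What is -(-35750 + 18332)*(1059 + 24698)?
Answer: 448635426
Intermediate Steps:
-(-35750 + 18332)*(1059 + 24698) = -(-17418)*25757 = -1*(-448635426) = 448635426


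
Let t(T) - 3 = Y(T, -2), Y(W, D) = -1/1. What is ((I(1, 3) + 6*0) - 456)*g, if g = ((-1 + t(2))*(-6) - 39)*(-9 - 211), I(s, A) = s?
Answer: -4504500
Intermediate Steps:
Y(W, D) = -1 (Y(W, D) = -1*1 = -1)
t(T) = 2 (t(T) = 3 - 1 = 2)
g = 9900 (g = ((-1 + 2)*(-6) - 39)*(-9 - 211) = (1*(-6) - 39)*(-220) = (-6 - 39)*(-220) = -45*(-220) = 9900)
((I(1, 3) + 6*0) - 456)*g = ((1 + 6*0) - 456)*9900 = ((1 + 0) - 456)*9900 = (1 - 456)*9900 = -455*9900 = -4504500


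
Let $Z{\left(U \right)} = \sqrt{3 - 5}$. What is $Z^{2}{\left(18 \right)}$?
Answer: $-2$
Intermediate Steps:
$Z{\left(U \right)} = i \sqrt{2}$ ($Z{\left(U \right)} = \sqrt{-2} = i \sqrt{2}$)
$Z^{2}{\left(18 \right)} = \left(i \sqrt{2}\right)^{2} = -2$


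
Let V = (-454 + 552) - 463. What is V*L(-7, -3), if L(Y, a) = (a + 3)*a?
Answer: 0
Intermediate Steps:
L(Y, a) = a*(3 + a) (L(Y, a) = (3 + a)*a = a*(3 + a))
V = -365 (V = 98 - 463 = -365)
V*L(-7, -3) = -(-1095)*(3 - 3) = -(-1095)*0 = -365*0 = 0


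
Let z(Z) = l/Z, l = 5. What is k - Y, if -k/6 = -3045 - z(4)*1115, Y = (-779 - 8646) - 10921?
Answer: 93957/2 ≈ 46979.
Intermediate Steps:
z(Z) = 5/Z
Y = -20346 (Y = -9425 - 10921 = -20346)
k = 53265/2 (k = -6*(-3045 - 5/4*1115) = -6*(-3045 - 5*(¼)*1115) = -6*(-3045 - 5*1115/4) = -6*(-3045 - 1*5575/4) = -6*(-3045 - 5575/4) = -6*(-17755/4) = 53265/2 ≈ 26633.)
k - Y = 53265/2 - 1*(-20346) = 53265/2 + 20346 = 93957/2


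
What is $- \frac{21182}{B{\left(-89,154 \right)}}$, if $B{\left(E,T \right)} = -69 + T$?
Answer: $- \frac{1246}{5} \approx -249.2$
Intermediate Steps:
$- \frac{21182}{B{\left(-89,154 \right)}} = - \frac{21182}{-69 + 154} = - \frac{21182}{85} = \left(-21182\right) \frac{1}{85} = - \frac{1246}{5}$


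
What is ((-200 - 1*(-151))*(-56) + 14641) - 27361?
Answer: -9976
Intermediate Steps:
((-200 - 1*(-151))*(-56) + 14641) - 27361 = ((-200 + 151)*(-56) + 14641) - 27361 = (-49*(-56) + 14641) - 27361 = (2744 + 14641) - 27361 = 17385 - 27361 = -9976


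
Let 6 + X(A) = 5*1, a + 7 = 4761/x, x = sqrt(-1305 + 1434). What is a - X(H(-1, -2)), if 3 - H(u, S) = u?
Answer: -6 + 1587*sqrt(129)/43 ≈ 413.18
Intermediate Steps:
x = sqrt(129) ≈ 11.358
H(u, S) = 3 - u
a = -7 + 1587*sqrt(129)/43 (a = -7 + 4761/(sqrt(129)) = -7 + 4761*(sqrt(129)/129) = -7 + 1587*sqrt(129)/43 ≈ 412.18)
X(A) = -1 (X(A) = -6 + 5*1 = -6 + 5 = -1)
a - X(H(-1, -2)) = (-7 + 1587*sqrt(129)/43) - 1*(-1) = (-7 + 1587*sqrt(129)/43) + 1 = -6 + 1587*sqrt(129)/43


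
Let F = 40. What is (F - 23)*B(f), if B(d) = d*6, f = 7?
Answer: 714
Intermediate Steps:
B(d) = 6*d
(F - 23)*B(f) = (40 - 23)*(6*7) = 17*42 = 714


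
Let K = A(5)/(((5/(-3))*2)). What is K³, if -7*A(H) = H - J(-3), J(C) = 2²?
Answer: 27/343000 ≈ 7.8717e-5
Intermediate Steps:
J(C) = 4
A(H) = 4/7 - H/7 (A(H) = -(H - 1*4)/7 = -(H - 4)/7 = -(-4 + H)/7 = 4/7 - H/7)
K = 3/70 (K = (4/7 - ⅐*5)/(((5/(-3))*2)) = (4/7 - 5/7)/(((5*(-⅓))*2)) = -1/(7*((-5/3*2))) = -1/(7*(-10/3)) = -⅐*(-3/10) = 3/70 ≈ 0.042857)
K³ = (3/70)³ = 27/343000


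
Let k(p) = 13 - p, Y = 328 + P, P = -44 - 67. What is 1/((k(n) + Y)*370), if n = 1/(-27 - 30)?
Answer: 57/4851070 ≈ 1.1750e-5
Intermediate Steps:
P = -111
Y = 217 (Y = 328 - 111 = 217)
n = -1/57 (n = 1/(-57) = -1/57 ≈ -0.017544)
1/((k(n) + Y)*370) = 1/(((13 - 1*(-1/57)) + 217)*370) = (1/370)/((13 + 1/57) + 217) = (1/370)/(742/57 + 217) = (1/370)/(13111/57) = (57/13111)*(1/370) = 57/4851070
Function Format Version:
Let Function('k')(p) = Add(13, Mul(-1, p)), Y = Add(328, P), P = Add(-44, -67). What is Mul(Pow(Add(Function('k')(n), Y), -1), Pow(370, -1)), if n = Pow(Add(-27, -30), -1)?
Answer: Rational(57, 4851070) ≈ 1.1750e-5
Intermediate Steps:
P = -111
Y = 217 (Y = Add(328, -111) = 217)
n = Rational(-1, 57) (n = Pow(-57, -1) = Rational(-1, 57) ≈ -0.017544)
Mul(Pow(Add(Function('k')(n), Y), -1), Pow(370, -1)) = Mul(Pow(Add(Add(13, Mul(-1, Rational(-1, 57))), 217), -1), Pow(370, -1)) = Mul(Pow(Add(Add(13, Rational(1, 57)), 217), -1), Rational(1, 370)) = Mul(Pow(Add(Rational(742, 57), 217), -1), Rational(1, 370)) = Mul(Pow(Rational(13111, 57), -1), Rational(1, 370)) = Mul(Rational(57, 13111), Rational(1, 370)) = Rational(57, 4851070)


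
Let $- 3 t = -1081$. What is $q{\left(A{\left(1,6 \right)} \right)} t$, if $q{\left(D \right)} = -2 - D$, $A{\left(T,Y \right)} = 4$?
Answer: $-2162$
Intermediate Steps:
$t = \frac{1081}{3}$ ($t = \left(- \frac{1}{3}\right) \left(-1081\right) = \frac{1081}{3} \approx 360.33$)
$q{\left(A{\left(1,6 \right)} \right)} t = \left(-2 - 4\right) \frac{1081}{3} = \left(-6\right) \frac{1081}{3} = -2162$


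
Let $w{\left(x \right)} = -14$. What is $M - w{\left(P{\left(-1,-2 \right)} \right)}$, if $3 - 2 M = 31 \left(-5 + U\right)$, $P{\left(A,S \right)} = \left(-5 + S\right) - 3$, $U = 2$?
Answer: $62$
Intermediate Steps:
$P{\left(A,S \right)} = -8 + S$
$M = 48$ ($M = \frac{3}{2} - \frac{31 \left(-5 + 2\right)}{2} = \frac{3}{2} - \frac{31 \left(-3\right)}{2} = \frac{3}{2} - - \frac{93}{2} = \frac{3}{2} + \frac{93}{2} = 48$)
$M - w{\left(P{\left(-1,-2 \right)} \right)} = 48 - -14 = 48 + 14 = 62$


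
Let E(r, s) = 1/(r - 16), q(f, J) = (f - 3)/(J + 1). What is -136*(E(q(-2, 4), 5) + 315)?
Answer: -42832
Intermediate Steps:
q(f, J) = (-3 + f)/(1 + J)
E(r, s) = 1/(-16 + r)
-136*(E(q(-2, 4), 5) + 315) = -136*(1/(-16 + (-3 - 2)/(1 + 4)) + 315) = -136*(1/(-16 - 5/5) + 315) = -136*(1/(-16 + (⅕)*(-5)) + 315) = -136*(1/(-16 - 1) + 315) = -136*(1/(-17) + 315) = -136*(-1/17 + 315) = -136*5354/17 = -42832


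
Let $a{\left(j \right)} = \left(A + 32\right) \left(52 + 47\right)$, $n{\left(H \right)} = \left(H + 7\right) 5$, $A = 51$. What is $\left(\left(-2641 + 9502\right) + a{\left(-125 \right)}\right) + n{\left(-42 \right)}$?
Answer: $14903$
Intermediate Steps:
$n{\left(H \right)} = 35 + 5 H$ ($n{\left(H \right)} = \left(7 + H\right) 5 = 35 + 5 H$)
$a{\left(j \right)} = 8217$ ($a{\left(j \right)} = \left(51 + 32\right) \left(52 + 47\right) = 83 \cdot 99 = 8217$)
$\left(\left(-2641 + 9502\right) + a{\left(-125 \right)}\right) + n{\left(-42 \right)} = \left(\left(-2641 + 9502\right) + 8217\right) + \left(35 + 5 \left(-42\right)\right) = \left(6861 + 8217\right) + \left(35 - 210\right) = 15078 - 175 = 14903$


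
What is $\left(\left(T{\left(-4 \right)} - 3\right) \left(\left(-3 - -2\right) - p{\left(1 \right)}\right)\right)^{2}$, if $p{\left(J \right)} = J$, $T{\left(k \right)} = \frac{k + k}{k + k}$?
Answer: $16$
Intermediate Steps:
$T{\left(k \right)} = 1$ ($T{\left(k \right)} = \frac{2 k}{2 k} = 2 k \frac{1}{2 k} = 1$)
$\left(\left(T{\left(-4 \right)} - 3\right) \left(\left(-3 - -2\right) - p{\left(1 \right)}\right)\right)^{2} = \left(\left(1 - 3\right) \left(\left(-3 - -2\right) - 1\right)\right)^{2} = \left(- 2 \left(\left(-3 + 2\right) - 1\right)\right)^{2} = \left(- 2 \left(-1 - 1\right)\right)^{2} = \left(\left(-2\right) \left(-2\right)\right)^{2} = 4^{2} = 16$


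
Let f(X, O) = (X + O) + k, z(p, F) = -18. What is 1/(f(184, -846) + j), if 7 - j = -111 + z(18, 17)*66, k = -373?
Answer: 1/271 ≈ 0.0036900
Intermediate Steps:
f(X, O) = -373 + O + X (f(X, O) = (X + O) - 373 = (O + X) - 373 = -373 + O + X)
j = 1306 (j = 7 - (-111 - 18*66) = 7 - (-111 - 1188) = 7 - 1*(-1299) = 7 + 1299 = 1306)
1/(f(184, -846) + j) = 1/((-373 - 846 + 184) + 1306) = 1/(-1035 + 1306) = 1/271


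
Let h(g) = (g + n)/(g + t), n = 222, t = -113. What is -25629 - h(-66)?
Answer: -4587435/179 ≈ -25628.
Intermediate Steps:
h(g) = (222 + g)/(-113 + g) (h(g) = (g + 222)/(g - 113) = (222 + g)/(-113 + g))
-25629 - h(-66) = -25629 - (222 - 66)/(-113 - 66) = -25629 - 156/(-179) = -25629 - (-1)*156/179 = -25629 - 1*(-156/179) = -25629 + 156/179 = -4587435/179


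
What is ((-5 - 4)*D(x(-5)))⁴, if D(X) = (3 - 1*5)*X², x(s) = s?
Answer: 41006250000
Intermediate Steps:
D(X) = -2*X² (D(X) = (3 - 5)*X² = -2*X²)
((-5 - 4)*D(x(-5)))⁴ = ((-5 - 4)*(-2*(-5)²))⁴ = (-(-18)*25)⁴ = (-9*(-50))⁴ = 450⁴ = 41006250000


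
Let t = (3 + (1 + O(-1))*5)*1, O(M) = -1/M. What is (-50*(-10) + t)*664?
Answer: 340632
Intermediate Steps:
t = 13 (t = (3 + (1 - 1/(-1))*5)*1 = (3 + (1 - 1*(-1))*5)*1 = (3 + (1 + 1)*5)*1 = (3 + 2*5)*1 = (3 + 10)*1 = 13*1 = 13)
(-50*(-10) + t)*664 = (-50*(-10) + 13)*664 = (500 + 13)*664 = 513*664 = 340632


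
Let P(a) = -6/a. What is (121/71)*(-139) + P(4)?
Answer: -33851/142 ≈ -238.39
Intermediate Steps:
(121/71)*(-139) + P(4) = (121/71)*(-139) - 6/4 = (121*(1/71))*(-139) - 6*¼ = (121/71)*(-139) - 3/2 = -16819/71 - 3/2 = -33851/142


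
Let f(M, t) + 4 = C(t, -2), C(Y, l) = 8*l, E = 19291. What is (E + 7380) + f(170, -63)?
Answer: 26651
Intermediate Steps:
f(M, t) = -20 (f(M, t) = -4 + 8*(-2) = -4 - 16 = -20)
(E + 7380) + f(170, -63) = (19291 + 7380) - 20 = 26671 - 20 = 26651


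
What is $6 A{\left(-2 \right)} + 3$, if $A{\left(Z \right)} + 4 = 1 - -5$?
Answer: $15$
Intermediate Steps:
$A{\left(Z \right)} = 2$ ($A{\left(Z \right)} = -4 + \left(1 - -5\right) = -4 + \left(1 + 5\right) = -4 + 6 = 2$)
$6 A{\left(-2 \right)} + 3 = 6 \cdot 2 + 3 = 12 + 3 = 15$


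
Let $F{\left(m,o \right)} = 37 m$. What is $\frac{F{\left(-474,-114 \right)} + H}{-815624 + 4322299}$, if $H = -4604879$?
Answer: $- \frac{4622417}{3506675} \approx -1.3182$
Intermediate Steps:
$\frac{F{\left(-474,-114 \right)} + H}{-815624 + 4322299} = \frac{37 \left(-474\right) - 4604879}{-815624 + 4322299} = \frac{-17538 - 4604879}{3506675} = \left(-4622417\right) \frac{1}{3506675} = - \frac{4622417}{3506675}$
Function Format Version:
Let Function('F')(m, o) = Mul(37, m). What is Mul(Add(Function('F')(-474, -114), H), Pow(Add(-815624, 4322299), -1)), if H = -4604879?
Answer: Rational(-4622417, 3506675) ≈ -1.3182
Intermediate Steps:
Mul(Add(Function('F')(-474, -114), H), Pow(Add(-815624, 4322299), -1)) = Mul(Add(Mul(37, -474), -4604879), Pow(Add(-815624, 4322299), -1)) = Mul(Add(-17538, -4604879), Pow(3506675, -1)) = Mul(-4622417, Rational(1, 3506675)) = Rational(-4622417, 3506675)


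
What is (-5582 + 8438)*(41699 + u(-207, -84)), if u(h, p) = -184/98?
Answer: 833608872/7 ≈ 1.1909e+8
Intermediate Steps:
u(h, p) = -92/49 (u(h, p) = -184*1/98 = -92/49)
(-5582 + 8438)*(41699 + u(-207, -84)) = (-5582 + 8438)*(41699 - 92/49) = 2856*(2043159/49) = 833608872/7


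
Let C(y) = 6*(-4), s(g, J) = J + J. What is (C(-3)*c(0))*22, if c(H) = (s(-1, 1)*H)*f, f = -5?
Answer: 0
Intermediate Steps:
s(g, J) = 2*J
C(y) = -24
c(H) = -10*H (c(H) = ((2*1)*H)*(-5) = (2*H)*(-5) = -10*H)
(C(-3)*c(0))*22 = -(-240)*0*22 = -24*0*22 = 0*22 = 0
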